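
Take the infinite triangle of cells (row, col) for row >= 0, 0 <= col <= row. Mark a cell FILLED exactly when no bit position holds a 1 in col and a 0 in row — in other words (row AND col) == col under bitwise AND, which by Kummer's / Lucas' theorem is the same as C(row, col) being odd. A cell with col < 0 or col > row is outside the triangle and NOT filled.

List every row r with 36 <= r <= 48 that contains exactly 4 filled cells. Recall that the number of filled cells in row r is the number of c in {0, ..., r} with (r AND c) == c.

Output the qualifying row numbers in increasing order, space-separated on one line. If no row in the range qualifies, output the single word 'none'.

Row r has 2^popcount(r) filled cells, so we need popcount(r) = log2(4) = 2.
Scan r = 36..48 and keep those with exactly 2 one-bits:
r=36=100100 popcount=2 -> KEEP
r=37=100101 popcount=3 -> skip
r=38=100110 popcount=3 -> skip
r=39=100111 popcount=4 -> skip
r=40=101000 popcount=2 -> KEEP
r=41=101001 popcount=3 -> skip
r=42=101010 popcount=3 -> skip
r=43=101011 popcount=4 -> skip
r=44=101100 popcount=3 -> skip
r=45=101101 popcount=4 -> skip
r=46=101110 popcount=4 -> skip
r=47=101111 popcount=5 -> skip
r=48=110000 popcount=2 -> KEEP
Kept rows: 36 40 48

Answer: 36 40 48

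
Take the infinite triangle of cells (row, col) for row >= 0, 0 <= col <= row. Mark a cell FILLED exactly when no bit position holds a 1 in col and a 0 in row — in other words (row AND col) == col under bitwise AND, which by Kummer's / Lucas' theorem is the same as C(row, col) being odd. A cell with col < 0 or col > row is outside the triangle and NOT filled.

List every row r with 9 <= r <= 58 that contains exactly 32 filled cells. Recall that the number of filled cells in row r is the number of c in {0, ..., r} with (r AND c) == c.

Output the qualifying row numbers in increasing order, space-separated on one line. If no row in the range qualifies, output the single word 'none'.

Answer: 31 47 55

Derivation:
Row r has 2^popcount(r) filled cells, so we need popcount(r) = log2(32) = 5.
Scan r = 9..58 and keep those with exactly 5 one-bits:
r=9=1001 popcount=2 -> skip
r=10=1010 popcount=2 -> skip
r=11=1011 popcount=3 -> skip
r=12=1100 popcount=2 -> skip
r=13=1101 popcount=3 -> skip
r=14=1110 popcount=3 -> skip
r=15=1111 popcount=4 -> skip
r=16=10000 popcount=1 -> skip
r=17=10001 popcount=2 -> skip
r=18=10010 popcount=2 -> skip
r=19=10011 popcount=3 -> skip
r=20=10100 popcount=2 -> skip
r=21=10101 popcount=3 -> skip
r=22=10110 popcount=3 -> skip
r=23=10111 popcount=4 -> skip
r=24=11000 popcount=2 -> skip
r=25=11001 popcount=3 -> skip
r=26=11010 popcount=3 -> skip
r=27=11011 popcount=4 -> skip
r=28=11100 popcount=3 -> skip
r=29=11101 popcount=4 -> skip
r=30=11110 popcount=4 -> skip
r=31=11111 popcount=5 -> KEEP
r=32=100000 popcount=1 -> skip
r=33=100001 popcount=2 -> skip
r=34=100010 popcount=2 -> skip
r=35=100011 popcount=3 -> skip
r=36=100100 popcount=2 -> skip
r=37=100101 popcount=3 -> skip
r=38=100110 popcount=3 -> skip
r=39=100111 popcount=4 -> skip
r=40=101000 popcount=2 -> skip
r=41=101001 popcount=3 -> skip
r=42=101010 popcount=3 -> skip
r=43=101011 popcount=4 -> skip
r=44=101100 popcount=3 -> skip
r=45=101101 popcount=4 -> skip
r=46=101110 popcount=4 -> skip
r=47=101111 popcount=5 -> KEEP
r=48=110000 popcount=2 -> skip
r=49=110001 popcount=3 -> skip
r=50=110010 popcount=3 -> skip
r=51=110011 popcount=4 -> skip
r=52=110100 popcount=3 -> skip
r=53=110101 popcount=4 -> skip
r=54=110110 popcount=4 -> skip
r=55=110111 popcount=5 -> KEEP
r=56=111000 popcount=3 -> skip
r=57=111001 popcount=4 -> skip
r=58=111010 popcount=4 -> skip
Kept rows: 31 47 55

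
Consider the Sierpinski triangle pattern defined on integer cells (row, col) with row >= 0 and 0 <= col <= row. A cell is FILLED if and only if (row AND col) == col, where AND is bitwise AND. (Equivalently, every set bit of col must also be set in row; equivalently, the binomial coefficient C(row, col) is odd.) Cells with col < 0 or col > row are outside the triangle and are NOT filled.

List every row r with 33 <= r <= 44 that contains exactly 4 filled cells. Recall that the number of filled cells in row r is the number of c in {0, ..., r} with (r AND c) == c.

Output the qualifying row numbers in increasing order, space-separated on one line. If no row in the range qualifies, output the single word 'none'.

Row r has 2^popcount(r) filled cells, so we need popcount(r) = log2(4) = 2.
Scan r = 33..44 and keep those with exactly 2 one-bits:
r=33=100001 popcount=2 -> KEEP
r=34=100010 popcount=2 -> KEEP
r=35=100011 popcount=3 -> skip
r=36=100100 popcount=2 -> KEEP
r=37=100101 popcount=3 -> skip
r=38=100110 popcount=3 -> skip
r=39=100111 popcount=4 -> skip
r=40=101000 popcount=2 -> KEEP
r=41=101001 popcount=3 -> skip
r=42=101010 popcount=3 -> skip
r=43=101011 popcount=4 -> skip
r=44=101100 popcount=3 -> skip
Kept rows: 33 34 36 40

Answer: 33 34 36 40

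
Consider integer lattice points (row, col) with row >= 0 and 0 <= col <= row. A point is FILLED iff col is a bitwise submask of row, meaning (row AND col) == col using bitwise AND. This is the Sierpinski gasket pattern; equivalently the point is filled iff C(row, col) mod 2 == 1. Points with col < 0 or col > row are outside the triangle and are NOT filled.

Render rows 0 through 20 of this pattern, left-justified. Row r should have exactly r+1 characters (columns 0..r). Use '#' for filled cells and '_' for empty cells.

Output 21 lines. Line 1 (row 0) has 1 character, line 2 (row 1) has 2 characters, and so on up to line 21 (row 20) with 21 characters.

Answer: #
##
#_#
####
#___#
##__##
#_#_#_#
########
#_______#
##______##
#_#_____#_#
####____####
#___#___#___#
##__##__##__##
#_#_#_#_#_#_#_#
################
#_______________#
##______________##
#_#_____________#_#
####____________####
#___#___________#___#

Derivation:
r0=0: #
r1=1: ##
r2=10: #_#
r3=11: ####
r4=100: #___#
r5=101: ##__##
r6=110: #_#_#_#
r7=111: ########
r8=1000: #_______#
r9=1001: ##______##
r10=1010: #_#_____#_#
r11=1011: ####____####
r12=1100: #___#___#___#
r13=1101: ##__##__##__##
r14=1110: #_#_#_#_#_#_#_#
r15=1111: ################
r16=10000: #_______________#
r17=10001: ##______________##
r18=10010: #_#_____________#_#
r19=10011: ####____________####
r20=10100: #___#___________#___#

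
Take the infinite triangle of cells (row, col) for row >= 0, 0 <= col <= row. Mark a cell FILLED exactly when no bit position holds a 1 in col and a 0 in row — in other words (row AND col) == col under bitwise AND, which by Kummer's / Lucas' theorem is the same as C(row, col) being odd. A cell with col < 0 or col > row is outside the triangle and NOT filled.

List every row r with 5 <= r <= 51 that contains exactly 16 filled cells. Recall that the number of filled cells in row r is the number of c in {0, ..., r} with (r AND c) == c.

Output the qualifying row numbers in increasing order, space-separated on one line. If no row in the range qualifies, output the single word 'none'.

Answer: 15 23 27 29 30 39 43 45 46 51

Derivation:
Row r has 2^popcount(r) filled cells, so we need popcount(r) = log2(16) = 4.
Scan r = 5..51 and keep those with exactly 4 one-bits:
r=5=101 popcount=2 -> skip
r=6=110 popcount=2 -> skip
r=7=111 popcount=3 -> skip
r=8=1000 popcount=1 -> skip
r=9=1001 popcount=2 -> skip
r=10=1010 popcount=2 -> skip
r=11=1011 popcount=3 -> skip
r=12=1100 popcount=2 -> skip
r=13=1101 popcount=3 -> skip
r=14=1110 popcount=3 -> skip
r=15=1111 popcount=4 -> KEEP
r=16=10000 popcount=1 -> skip
r=17=10001 popcount=2 -> skip
r=18=10010 popcount=2 -> skip
r=19=10011 popcount=3 -> skip
r=20=10100 popcount=2 -> skip
r=21=10101 popcount=3 -> skip
r=22=10110 popcount=3 -> skip
r=23=10111 popcount=4 -> KEEP
r=24=11000 popcount=2 -> skip
r=25=11001 popcount=3 -> skip
r=26=11010 popcount=3 -> skip
r=27=11011 popcount=4 -> KEEP
r=28=11100 popcount=3 -> skip
r=29=11101 popcount=4 -> KEEP
r=30=11110 popcount=4 -> KEEP
r=31=11111 popcount=5 -> skip
r=32=100000 popcount=1 -> skip
r=33=100001 popcount=2 -> skip
r=34=100010 popcount=2 -> skip
r=35=100011 popcount=3 -> skip
r=36=100100 popcount=2 -> skip
r=37=100101 popcount=3 -> skip
r=38=100110 popcount=3 -> skip
r=39=100111 popcount=4 -> KEEP
r=40=101000 popcount=2 -> skip
r=41=101001 popcount=3 -> skip
r=42=101010 popcount=3 -> skip
r=43=101011 popcount=4 -> KEEP
r=44=101100 popcount=3 -> skip
r=45=101101 popcount=4 -> KEEP
r=46=101110 popcount=4 -> KEEP
r=47=101111 popcount=5 -> skip
r=48=110000 popcount=2 -> skip
r=49=110001 popcount=3 -> skip
r=50=110010 popcount=3 -> skip
r=51=110011 popcount=4 -> KEEP
Kept rows: 15 23 27 29 30 39 43 45 46 51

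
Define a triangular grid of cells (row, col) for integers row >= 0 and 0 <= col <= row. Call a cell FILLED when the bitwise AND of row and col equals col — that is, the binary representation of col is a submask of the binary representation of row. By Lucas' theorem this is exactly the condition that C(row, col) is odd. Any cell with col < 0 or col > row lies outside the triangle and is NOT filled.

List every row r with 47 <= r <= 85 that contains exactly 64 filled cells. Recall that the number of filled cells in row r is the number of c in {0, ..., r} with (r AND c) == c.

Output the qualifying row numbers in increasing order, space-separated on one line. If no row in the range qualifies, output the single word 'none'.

Row r has 2^popcount(r) filled cells, so we need popcount(r) = log2(64) = 6.
Scan r = 47..85 and keep those with exactly 6 one-bits:
r=47=101111 popcount=5 -> skip
r=48=110000 popcount=2 -> skip
r=49=110001 popcount=3 -> skip
r=50=110010 popcount=3 -> skip
r=51=110011 popcount=4 -> skip
r=52=110100 popcount=3 -> skip
r=53=110101 popcount=4 -> skip
r=54=110110 popcount=4 -> skip
r=55=110111 popcount=5 -> skip
r=56=111000 popcount=3 -> skip
r=57=111001 popcount=4 -> skip
r=58=111010 popcount=4 -> skip
r=59=111011 popcount=5 -> skip
r=60=111100 popcount=4 -> skip
r=61=111101 popcount=5 -> skip
r=62=111110 popcount=5 -> skip
r=63=111111 popcount=6 -> KEEP
r=64=1000000 popcount=1 -> skip
r=65=1000001 popcount=2 -> skip
r=66=1000010 popcount=2 -> skip
r=67=1000011 popcount=3 -> skip
r=68=1000100 popcount=2 -> skip
r=69=1000101 popcount=3 -> skip
r=70=1000110 popcount=3 -> skip
r=71=1000111 popcount=4 -> skip
r=72=1001000 popcount=2 -> skip
r=73=1001001 popcount=3 -> skip
r=74=1001010 popcount=3 -> skip
r=75=1001011 popcount=4 -> skip
r=76=1001100 popcount=3 -> skip
r=77=1001101 popcount=4 -> skip
r=78=1001110 popcount=4 -> skip
r=79=1001111 popcount=5 -> skip
r=80=1010000 popcount=2 -> skip
r=81=1010001 popcount=3 -> skip
r=82=1010010 popcount=3 -> skip
r=83=1010011 popcount=4 -> skip
r=84=1010100 popcount=3 -> skip
r=85=1010101 popcount=4 -> skip
Kept rows: 63

Answer: 63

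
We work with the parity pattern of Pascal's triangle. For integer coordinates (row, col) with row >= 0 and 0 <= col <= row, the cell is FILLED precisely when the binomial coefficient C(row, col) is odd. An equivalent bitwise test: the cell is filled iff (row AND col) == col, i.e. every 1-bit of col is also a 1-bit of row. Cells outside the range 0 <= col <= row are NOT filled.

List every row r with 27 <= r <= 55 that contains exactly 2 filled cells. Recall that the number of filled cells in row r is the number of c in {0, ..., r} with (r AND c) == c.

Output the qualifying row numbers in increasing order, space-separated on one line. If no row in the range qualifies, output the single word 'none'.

Row r has 2^popcount(r) filled cells, so we need popcount(r) = log2(2) = 1.
Scan r = 27..55 and keep those with exactly 1 one-bits:
r=27=11011 popcount=4 -> skip
r=28=11100 popcount=3 -> skip
r=29=11101 popcount=4 -> skip
r=30=11110 popcount=4 -> skip
r=31=11111 popcount=5 -> skip
r=32=100000 popcount=1 -> KEEP
r=33=100001 popcount=2 -> skip
r=34=100010 popcount=2 -> skip
r=35=100011 popcount=3 -> skip
r=36=100100 popcount=2 -> skip
r=37=100101 popcount=3 -> skip
r=38=100110 popcount=3 -> skip
r=39=100111 popcount=4 -> skip
r=40=101000 popcount=2 -> skip
r=41=101001 popcount=3 -> skip
r=42=101010 popcount=3 -> skip
r=43=101011 popcount=4 -> skip
r=44=101100 popcount=3 -> skip
r=45=101101 popcount=4 -> skip
r=46=101110 popcount=4 -> skip
r=47=101111 popcount=5 -> skip
r=48=110000 popcount=2 -> skip
r=49=110001 popcount=3 -> skip
r=50=110010 popcount=3 -> skip
r=51=110011 popcount=4 -> skip
r=52=110100 popcount=3 -> skip
r=53=110101 popcount=4 -> skip
r=54=110110 popcount=4 -> skip
r=55=110111 popcount=5 -> skip
Kept rows: 32

Answer: 32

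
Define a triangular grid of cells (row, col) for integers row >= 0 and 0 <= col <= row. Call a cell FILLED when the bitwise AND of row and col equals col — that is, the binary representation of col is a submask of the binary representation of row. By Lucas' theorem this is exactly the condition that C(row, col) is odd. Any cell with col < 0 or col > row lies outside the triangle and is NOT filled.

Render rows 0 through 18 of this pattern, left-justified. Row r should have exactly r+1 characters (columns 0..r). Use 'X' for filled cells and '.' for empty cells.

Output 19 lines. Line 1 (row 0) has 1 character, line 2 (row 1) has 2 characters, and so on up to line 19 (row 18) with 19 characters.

Answer: X
XX
X.X
XXXX
X...X
XX..XX
X.X.X.X
XXXXXXXX
X.......X
XX......XX
X.X.....X.X
XXXX....XXXX
X...X...X...X
XX..XX..XX..XX
X.X.X.X.X.X.X.X
XXXXXXXXXXXXXXXX
X...............X
XX..............XX
X.X.............X.X

Derivation:
r0=0: X
r1=1: XX
r2=10: X.X
r3=11: XXXX
r4=100: X...X
r5=101: XX..XX
r6=110: X.X.X.X
r7=111: XXXXXXXX
r8=1000: X.......X
r9=1001: XX......XX
r10=1010: X.X.....X.X
r11=1011: XXXX....XXXX
r12=1100: X...X...X...X
r13=1101: XX..XX..XX..XX
r14=1110: X.X.X.X.X.X.X.X
r15=1111: XXXXXXXXXXXXXXXX
r16=10000: X...............X
r17=10001: XX..............XX
r18=10010: X.X.............X.X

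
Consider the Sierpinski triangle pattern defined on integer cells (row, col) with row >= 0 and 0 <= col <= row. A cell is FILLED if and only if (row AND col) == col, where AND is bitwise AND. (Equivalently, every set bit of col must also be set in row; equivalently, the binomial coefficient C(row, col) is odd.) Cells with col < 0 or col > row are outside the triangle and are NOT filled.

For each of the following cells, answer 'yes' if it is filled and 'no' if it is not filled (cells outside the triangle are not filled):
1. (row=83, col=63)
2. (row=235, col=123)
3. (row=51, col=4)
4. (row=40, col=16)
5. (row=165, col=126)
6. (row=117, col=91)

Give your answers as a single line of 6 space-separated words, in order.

Answer: no no no no no no

Derivation:
(83,63): row=0b1010011, col=0b111111, row AND col = 0b10011 = 19; 19 != 63 -> empty
(235,123): row=0b11101011, col=0b1111011, row AND col = 0b1101011 = 107; 107 != 123 -> empty
(51,4): row=0b110011, col=0b100, row AND col = 0b0 = 0; 0 != 4 -> empty
(40,16): row=0b101000, col=0b10000, row AND col = 0b0 = 0; 0 != 16 -> empty
(165,126): row=0b10100101, col=0b1111110, row AND col = 0b100100 = 36; 36 != 126 -> empty
(117,91): row=0b1110101, col=0b1011011, row AND col = 0b1010001 = 81; 81 != 91 -> empty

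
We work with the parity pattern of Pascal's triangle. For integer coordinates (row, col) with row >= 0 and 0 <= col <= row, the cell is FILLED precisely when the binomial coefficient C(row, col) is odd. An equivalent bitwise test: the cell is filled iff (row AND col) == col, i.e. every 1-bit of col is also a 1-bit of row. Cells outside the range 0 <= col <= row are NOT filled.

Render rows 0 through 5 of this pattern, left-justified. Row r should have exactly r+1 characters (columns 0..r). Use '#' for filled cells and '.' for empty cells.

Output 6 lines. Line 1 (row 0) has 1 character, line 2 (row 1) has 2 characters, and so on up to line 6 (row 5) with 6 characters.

Answer: #
##
#.#
####
#...#
##..##

Derivation:
r0=0: #
r1=1: ##
r2=10: #.#
r3=11: ####
r4=100: #...#
r5=101: ##..##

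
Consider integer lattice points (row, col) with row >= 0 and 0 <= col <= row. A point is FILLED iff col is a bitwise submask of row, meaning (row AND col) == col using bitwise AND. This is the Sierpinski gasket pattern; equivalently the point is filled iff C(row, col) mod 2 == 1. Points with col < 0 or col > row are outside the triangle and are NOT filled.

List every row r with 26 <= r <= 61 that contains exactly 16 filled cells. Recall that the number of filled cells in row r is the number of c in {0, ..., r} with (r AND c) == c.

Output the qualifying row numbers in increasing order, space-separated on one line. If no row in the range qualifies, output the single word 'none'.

Answer: 27 29 30 39 43 45 46 51 53 54 57 58 60

Derivation:
Row r has 2^popcount(r) filled cells, so we need popcount(r) = log2(16) = 4.
Scan r = 26..61 and keep those with exactly 4 one-bits:
r=26=11010 popcount=3 -> skip
r=27=11011 popcount=4 -> KEEP
r=28=11100 popcount=3 -> skip
r=29=11101 popcount=4 -> KEEP
r=30=11110 popcount=4 -> KEEP
r=31=11111 popcount=5 -> skip
r=32=100000 popcount=1 -> skip
r=33=100001 popcount=2 -> skip
r=34=100010 popcount=2 -> skip
r=35=100011 popcount=3 -> skip
r=36=100100 popcount=2 -> skip
r=37=100101 popcount=3 -> skip
r=38=100110 popcount=3 -> skip
r=39=100111 popcount=4 -> KEEP
r=40=101000 popcount=2 -> skip
r=41=101001 popcount=3 -> skip
r=42=101010 popcount=3 -> skip
r=43=101011 popcount=4 -> KEEP
r=44=101100 popcount=3 -> skip
r=45=101101 popcount=4 -> KEEP
r=46=101110 popcount=4 -> KEEP
r=47=101111 popcount=5 -> skip
r=48=110000 popcount=2 -> skip
r=49=110001 popcount=3 -> skip
r=50=110010 popcount=3 -> skip
r=51=110011 popcount=4 -> KEEP
r=52=110100 popcount=3 -> skip
r=53=110101 popcount=4 -> KEEP
r=54=110110 popcount=4 -> KEEP
r=55=110111 popcount=5 -> skip
r=56=111000 popcount=3 -> skip
r=57=111001 popcount=4 -> KEEP
r=58=111010 popcount=4 -> KEEP
r=59=111011 popcount=5 -> skip
r=60=111100 popcount=4 -> KEEP
r=61=111101 popcount=5 -> skip
Kept rows: 27 29 30 39 43 45 46 51 53 54 57 58 60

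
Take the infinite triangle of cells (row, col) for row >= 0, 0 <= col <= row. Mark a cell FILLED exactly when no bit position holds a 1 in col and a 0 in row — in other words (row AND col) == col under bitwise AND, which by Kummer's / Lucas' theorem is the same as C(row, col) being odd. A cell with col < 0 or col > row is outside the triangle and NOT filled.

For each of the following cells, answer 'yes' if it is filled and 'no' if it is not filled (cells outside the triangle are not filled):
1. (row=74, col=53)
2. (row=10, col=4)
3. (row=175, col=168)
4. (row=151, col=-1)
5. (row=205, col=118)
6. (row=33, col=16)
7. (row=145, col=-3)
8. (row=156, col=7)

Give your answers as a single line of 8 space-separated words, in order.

Answer: no no yes no no no no no

Derivation:
(74,53): row=0b1001010, col=0b110101, row AND col = 0b0 = 0; 0 != 53 -> empty
(10,4): row=0b1010, col=0b100, row AND col = 0b0 = 0; 0 != 4 -> empty
(175,168): row=0b10101111, col=0b10101000, row AND col = 0b10101000 = 168; 168 == 168 -> filled
(151,-1): col outside [0, 151] -> not filled
(205,118): row=0b11001101, col=0b1110110, row AND col = 0b1000100 = 68; 68 != 118 -> empty
(33,16): row=0b100001, col=0b10000, row AND col = 0b0 = 0; 0 != 16 -> empty
(145,-3): col outside [0, 145] -> not filled
(156,7): row=0b10011100, col=0b111, row AND col = 0b100 = 4; 4 != 7 -> empty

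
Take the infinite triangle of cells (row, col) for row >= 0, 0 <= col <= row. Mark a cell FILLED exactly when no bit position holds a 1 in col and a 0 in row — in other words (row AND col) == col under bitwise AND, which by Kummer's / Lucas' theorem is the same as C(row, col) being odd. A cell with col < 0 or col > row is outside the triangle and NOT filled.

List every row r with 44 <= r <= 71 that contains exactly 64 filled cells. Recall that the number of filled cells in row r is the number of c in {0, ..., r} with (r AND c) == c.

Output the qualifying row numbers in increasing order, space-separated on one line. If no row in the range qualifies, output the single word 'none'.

Row r has 2^popcount(r) filled cells, so we need popcount(r) = log2(64) = 6.
Scan r = 44..71 and keep those with exactly 6 one-bits:
r=44=101100 popcount=3 -> skip
r=45=101101 popcount=4 -> skip
r=46=101110 popcount=4 -> skip
r=47=101111 popcount=5 -> skip
r=48=110000 popcount=2 -> skip
r=49=110001 popcount=3 -> skip
r=50=110010 popcount=3 -> skip
r=51=110011 popcount=4 -> skip
r=52=110100 popcount=3 -> skip
r=53=110101 popcount=4 -> skip
r=54=110110 popcount=4 -> skip
r=55=110111 popcount=5 -> skip
r=56=111000 popcount=3 -> skip
r=57=111001 popcount=4 -> skip
r=58=111010 popcount=4 -> skip
r=59=111011 popcount=5 -> skip
r=60=111100 popcount=4 -> skip
r=61=111101 popcount=5 -> skip
r=62=111110 popcount=5 -> skip
r=63=111111 popcount=6 -> KEEP
r=64=1000000 popcount=1 -> skip
r=65=1000001 popcount=2 -> skip
r=66=1000010 popcount=2 -> skip
r=67=1000011 popcount=3 -> skip
r=68=1000100 popcount=2 -> skip
r=69=1000101 popcount=3 -> skip
r=70=1000110 popcount=3 -> skip
r=71=1000111 popcount=4 -> skip
Kept rows: 63

Answer: 63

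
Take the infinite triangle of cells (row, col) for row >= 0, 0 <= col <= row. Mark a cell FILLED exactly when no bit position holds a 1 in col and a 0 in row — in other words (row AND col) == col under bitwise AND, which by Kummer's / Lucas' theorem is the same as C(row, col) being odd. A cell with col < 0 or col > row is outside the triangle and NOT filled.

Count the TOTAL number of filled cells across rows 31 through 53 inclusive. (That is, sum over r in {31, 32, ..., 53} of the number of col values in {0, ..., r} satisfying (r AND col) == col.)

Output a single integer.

Answer: 254

Derivation:
r31=11111 pc5: +32 =32
r32=100000 pc1: +2 =34
r33=100001 pc2: +4 =38
r34=100010 pc2: +4 =42
r35=100011 pc3: +8 =50
r36=100100 pc2: +4 =54
r37=100101 pc3: +8 =62
r38=100110 pc3: +8 =70
r39=100111 pc4: +16 =86
r40=101000 pc2: +4 =90
r41=101001 pc3: +8 =98
r42=101010 pc3: +8 =106
r43=101011 pc4: +16 =122
r44=101100 pc3: +8 =130
r45=101101 pc4: +16 =146
r46=101110 pc4: +16 =162
r47=101111 pc5: +32 =194
r48=110000 pc2: +4 =198
r49=110001 pc3: +8 =206
r50=110010 pc3: +8 =214
r51=110011 pc4: +16 =230
r52=110100 pc3: +8 =238
r53=110101 pc4: +16 =254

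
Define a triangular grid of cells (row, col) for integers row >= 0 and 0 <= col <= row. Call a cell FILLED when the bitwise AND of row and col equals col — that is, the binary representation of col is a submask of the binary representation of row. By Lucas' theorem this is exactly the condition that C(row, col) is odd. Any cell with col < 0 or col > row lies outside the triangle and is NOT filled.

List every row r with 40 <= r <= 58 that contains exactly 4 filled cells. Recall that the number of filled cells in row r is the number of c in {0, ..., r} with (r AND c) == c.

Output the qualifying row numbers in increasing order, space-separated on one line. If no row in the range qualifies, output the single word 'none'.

Row r has 2^popcount(r) filled cells, so we need popcount(r) = log2(4) = 2.
Scan r = 40..58 and keep those with exactly 2 one-bits:
r=40=101000 popcount=2 -> KEEP
r=41=101001 popcount=3 -> skip
r=42=101010 popcount=3 -> skip
r=43=101011 popcount=4 -> skip
r=44=101100 popcount=3 -> skip
r=45=101101 popcount=4 -> skip
r=46=101110 popcount=4 -> skip
r=47=101111 popcount=5 -> skip
r=48=110000 popcount=2 -> KEEP
r=49=110001 popcount=3 -> skip
r=50=110010 popcount=3 -> skip
r=51=110011 popcount=4 -> skip
r=52=110100 popcount=3 -> skip
r=53=110101 popcount=4 -> skip
r=54=110110 popcount=4 -> skip
r=55=110111 popcount=5 -> skip
r=56=111000 popcount=3 -> skip
r=57=111001 popcount=4 -> skip
r=58=111010 popcount=4 -> skip
Kept rows: 40 48

Answer: 40 48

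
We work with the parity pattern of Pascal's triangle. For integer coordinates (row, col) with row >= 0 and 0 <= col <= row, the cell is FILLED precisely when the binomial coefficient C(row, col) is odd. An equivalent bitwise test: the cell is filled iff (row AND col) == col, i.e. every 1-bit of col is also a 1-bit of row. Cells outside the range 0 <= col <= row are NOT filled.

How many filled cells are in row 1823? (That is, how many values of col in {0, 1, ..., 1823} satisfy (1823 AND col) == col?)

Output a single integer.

Answer: 256

Derivation:
1823 in binary = 11100011111
popcount(1823) = number of 1-bits in 11100011111 = 8
A col c satisfies (1823 AND c) == c iff every set bit of c is also set in 1823; each of the 8 set bits of 1823 can independently be on or off in c.
count = 2^8 = 256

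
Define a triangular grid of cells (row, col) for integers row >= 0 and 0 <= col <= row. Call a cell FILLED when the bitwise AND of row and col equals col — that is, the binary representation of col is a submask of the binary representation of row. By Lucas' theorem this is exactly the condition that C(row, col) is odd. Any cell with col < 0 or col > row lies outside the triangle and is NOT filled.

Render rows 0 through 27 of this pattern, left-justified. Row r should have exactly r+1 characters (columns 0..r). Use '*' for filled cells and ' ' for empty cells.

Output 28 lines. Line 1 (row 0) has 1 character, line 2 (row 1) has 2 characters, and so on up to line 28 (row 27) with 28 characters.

r0=0: *
r1=1: **
r2=10: * *
r3=11: ****
r4=100: *   *
r5=101: **  **
r6=110: * * * *
r7=111: ********
r8=1000: *       *
r9=1001: **      **
r10=1010: * *     * *
r11=1011: ****    ****
r12=1100: *   *   *   *
r13=1101: **  **  **  **
r14=1110: * * * * * * * *
r15=1111: ****************
r16=10000: *               *
r17=10001: **              **
r18=10010: * *             * *
r19=10011: ****            ****
r20=10100: *   *           *   *
r21=10101: **  **          **  **
r22=10110: * * * *         * * * *
r23=10111: ********        ********
r24=11000: *       *       *       *
r25=11001: **      **      **      **
r26=11010: * *     * *     * *     * *
r27=11011: ****    ****    ****    ****

Answer: *
**
* *
****
*   *
**  **
* * * *
********
*       *
**      **
* *     * *
****    ****
*   *   *   *
**  **  **  **
* * * * * * * *
****************
*               *
**              **
* *             * *
****            ****
*   *           *   *
**  **          **  **
* * * *         * * * *
********        ********
*       *       *       *
**      **      **      **
* *     * *     * *     * *
****    ****    ****    ****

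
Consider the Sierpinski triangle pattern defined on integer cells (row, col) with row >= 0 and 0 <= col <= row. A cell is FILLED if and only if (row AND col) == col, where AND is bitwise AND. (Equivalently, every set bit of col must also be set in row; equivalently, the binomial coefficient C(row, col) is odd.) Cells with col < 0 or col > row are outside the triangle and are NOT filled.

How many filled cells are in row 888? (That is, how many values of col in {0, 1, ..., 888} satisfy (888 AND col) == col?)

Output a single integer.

Answer: 64

Derivation:
888 in binary = 1101111000
popcount(888) = number of 1-bits in 1101111000 = 6
A col c satisfies (888 AND c) == c iff every set bit of c is also set in 888; each of the 6 set bits of 888 can independently be on or off in c.
count = 2^6 = 64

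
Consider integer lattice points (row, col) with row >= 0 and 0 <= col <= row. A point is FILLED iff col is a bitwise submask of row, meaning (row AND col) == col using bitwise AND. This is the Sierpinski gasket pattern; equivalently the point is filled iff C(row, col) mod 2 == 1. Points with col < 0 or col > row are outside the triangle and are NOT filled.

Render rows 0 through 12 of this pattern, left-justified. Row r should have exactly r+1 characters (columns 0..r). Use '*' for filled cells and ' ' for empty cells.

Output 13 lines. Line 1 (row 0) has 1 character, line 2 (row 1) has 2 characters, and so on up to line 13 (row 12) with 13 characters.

Answer: *
**
* *
****
*   *
**  **
* * * *
********
*       *
**      **
* *     * *
****    ****
*   *   *   *

Derivation:
r0=0: *
r1=1: **
r2=10: * *
r3=11: ****
r4=100: *   *
r5=101: **  **
r6=110: * * * *
r7=111: ********
r8=1000: *       *
r9=1001: **      **
r10=1010: * *     * *
r11=1011: ****    ****
r12=1100: *   *   *   *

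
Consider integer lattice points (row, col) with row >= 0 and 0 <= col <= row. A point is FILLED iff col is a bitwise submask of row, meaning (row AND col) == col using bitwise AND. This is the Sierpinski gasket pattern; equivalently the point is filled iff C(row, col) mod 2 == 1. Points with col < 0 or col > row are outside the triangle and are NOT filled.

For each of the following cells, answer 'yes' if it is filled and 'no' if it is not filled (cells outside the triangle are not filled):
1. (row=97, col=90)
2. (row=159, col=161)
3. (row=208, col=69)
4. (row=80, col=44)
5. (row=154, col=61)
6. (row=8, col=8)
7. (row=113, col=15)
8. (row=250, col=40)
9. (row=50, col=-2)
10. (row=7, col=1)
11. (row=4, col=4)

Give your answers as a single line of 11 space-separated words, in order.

(97,90): row=0b1100001, col=0b1011010, row AND col = 0b1000000 = 64; 64 != 90 -> empty
(159,161): col outside [0, 159] -> not filled
(208,69): row=0b11010000, col=0b1000101, row AND col = 0b1000000 = 64; 64 != 69 -> empty
(80,44): row=0b1010000, col=0b101100, row AND col = 0b0 = 0; 0 != 44 -> empty
(154,61): row=0b10011010, col=0b111101, row AND col = 0b11000 = 24; 24 != 61 -> empty
(8,8): row=0b1000, col=0b1000, row AND col = 0b1000 = 8; 8 == 8 -> filled
(113,15): row=0b1110001, col=0b1111, row AND col = 0b1 = 1; 1 != 15 -> empty
(250,40): row=0b11111010, col=0b101000, row AND col = 0b101000 = 40; 40 == 40 -> filled
(50,-2): col outside [0, 50] -> not filled
(7,1): row=0b111, col=0b1, row AND col = 0b1 = 1; 1 == 1 -> filled
(4,4): row=0b100, col=0b100, row AND col = 0b100 = 4; 4 == 4 -> filled

Answer: no no no no no yes no yes no yes yes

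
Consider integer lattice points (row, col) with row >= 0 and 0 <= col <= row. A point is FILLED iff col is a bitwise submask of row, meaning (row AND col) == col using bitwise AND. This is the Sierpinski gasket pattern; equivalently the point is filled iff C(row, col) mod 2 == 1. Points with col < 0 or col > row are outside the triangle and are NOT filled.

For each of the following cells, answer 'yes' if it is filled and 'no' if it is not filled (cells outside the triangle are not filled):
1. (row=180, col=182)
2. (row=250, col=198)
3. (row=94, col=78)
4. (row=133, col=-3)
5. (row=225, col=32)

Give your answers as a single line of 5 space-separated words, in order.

(180,182): col outside [0, 180] -> not filled
(250,198): row=0b11111010, col=0b11000110, row AND col = 0b11000010 = 194; 194 != 198 -> empty
(94,78): row=0b1011110, col=0b1001110, row AND col = 0b1001110 = 78; 78 == 78 -> filled
(133,-3): col outside [0, 133] -> not filled
(225,32): row=0b11100001, col=0b100000, row AND col = 0b100000 = 32; 32 == 32 -> filled

Answer: no no yes no yes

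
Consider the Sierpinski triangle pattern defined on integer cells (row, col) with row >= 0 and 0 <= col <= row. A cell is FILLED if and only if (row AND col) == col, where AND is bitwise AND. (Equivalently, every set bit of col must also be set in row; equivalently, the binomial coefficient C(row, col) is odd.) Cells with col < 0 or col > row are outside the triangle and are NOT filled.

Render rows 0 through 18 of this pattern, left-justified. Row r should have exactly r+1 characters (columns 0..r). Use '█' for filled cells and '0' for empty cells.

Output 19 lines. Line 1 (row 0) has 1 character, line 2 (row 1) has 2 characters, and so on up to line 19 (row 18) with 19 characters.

r0=0: █
r1=1: ██
r2=10: █0█
r3=11: ████
r4=100: █000█
r5=101: ██00██
r6=110: █0█0█0█
r7=111: ████████
r8=1000: █0000000█
r9=1001: ██000000██
r10=1010: █0█00000█0█
r11=1011: ████0000████
r12=1100: █000█000█000█
r13=1101: ██00██00██00██
r14=1110: █0█0█0█0█0█0█0█
r15=1111: ████████████████
r16=10000: █000000000000000█
r17=10001: ██00000000000000██
r18=10010: █0█0000000000000█0█

Answer: █
██
█0█
████
█000█
██00██
█0█0█0█
████████
█0000000█
██000000██
█0█00000█0█
████0000████
█000█000█000█
██00██00██00██
█0█0█0█0█0█0█0█
████████████████
█000000000000000█
██00000000000000██
█0█0000000000000█0█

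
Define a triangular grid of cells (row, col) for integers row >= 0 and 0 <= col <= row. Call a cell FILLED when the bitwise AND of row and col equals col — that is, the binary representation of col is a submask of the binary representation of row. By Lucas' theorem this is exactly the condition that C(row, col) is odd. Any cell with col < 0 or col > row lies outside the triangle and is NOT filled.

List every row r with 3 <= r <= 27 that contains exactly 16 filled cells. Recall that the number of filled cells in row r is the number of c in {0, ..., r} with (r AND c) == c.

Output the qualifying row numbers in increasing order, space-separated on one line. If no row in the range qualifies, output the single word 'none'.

Row r has 2^popcount(r) filled cells, so we need popcount(r) = log2(16) = 4.
Scan r = 3..27 and keep those with exactly 4 one-bits:
r=3=11 popcount=2 -> skip
r=4=100 popcount=1 -> skip
r=5=101 popcount=2 -> skip
r=6=110 popcount=2 -> skip
r=7=111 popcount=3 -> skip
r=8=1000 popcount=1 -> skip
r=9=1001 popcount=2 -> skip
r=10=1010 popcount=2 -> skip
r=11=1011 popcount=3 -> skip
r=12=1100 popcount=2 -> skip
r=13=1101 popcount=3 -> skip
r=14=1110 popcount=3 -> skip
r=15=1111 popcount=4 -> KEEP
r=16=10000 popcount=1 -> skip
r=17=10001 popcount=2 -> skip
r=18=10010 popcount=2 -> skip
r=19=10011 popcount=3 -> skip
r=20=10100 popcount=2 -> skip
r=21=10101 popcount=3 -> skip
r=22=10110 popcount=3 -> skip
r=23=10111 popcount=4 -> KEEP
r=24=11000 popcount=2 -> skip
r=25=11001 popcount=3 -> skip
r=26=11010 popcount=3 -> skip
r=27=11011 popcount=4 -> KEEP
Kept rows: 15 23 27

Answer: 15 23 27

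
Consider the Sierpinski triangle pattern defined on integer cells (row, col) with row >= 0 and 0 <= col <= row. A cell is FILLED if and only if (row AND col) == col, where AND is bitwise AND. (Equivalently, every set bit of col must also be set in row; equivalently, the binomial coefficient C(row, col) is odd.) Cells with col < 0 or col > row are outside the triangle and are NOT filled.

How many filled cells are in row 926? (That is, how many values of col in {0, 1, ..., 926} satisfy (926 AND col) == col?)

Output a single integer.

926 in binary = 1110011110
popcount(926) = number of 1-bits in 1110011110 = 7
A col c satisfies (926 AND c) == c iff every set bit of c is also set in 926; each of the 7 set bits of 926 can independently be on or off in c.
count = 2^7 = 128

Answer: 128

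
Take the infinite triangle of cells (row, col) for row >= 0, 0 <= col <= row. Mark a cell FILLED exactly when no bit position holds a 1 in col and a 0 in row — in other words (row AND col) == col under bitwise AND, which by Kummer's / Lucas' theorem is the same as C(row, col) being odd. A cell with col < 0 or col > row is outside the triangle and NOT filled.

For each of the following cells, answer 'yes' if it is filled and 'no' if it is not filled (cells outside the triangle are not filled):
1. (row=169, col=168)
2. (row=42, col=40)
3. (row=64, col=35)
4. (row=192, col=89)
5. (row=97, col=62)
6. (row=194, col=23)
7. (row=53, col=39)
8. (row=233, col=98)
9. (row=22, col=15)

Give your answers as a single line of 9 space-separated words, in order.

Answer: yes yes no no no no no no no

Derivation:
(169,168): row=0b10101001, col=0b10101000, row AND col = 0b10101000 = 168; 168 == 168 -> filled
(42,40): row=0b101010, col=0b101000, row AND col = 0b101000 = 40; 40 == 40 -> filled
(64,35): row=0b1000000, col=0b100011, row AND col = 0b0 = 0; 0 != 35 -> empty
(192,89): row=0b11000000, col=0b1011001, row AND col = 0b1000000 = 64; 64 != 89 -> empty
(97,62): row=0b1100001, col=0b111110, row AND col = 0b100000 = 32; 32 != 62 -> empty
(194,23): row=0b11000010, col=0b10111, row AND col = 0b10 = 2; 2 != 23 -> empty
(53,39): row=0b110101, col=0b100111, row AND col = 0b100101 = 37; 37 != 39 -> empty
(233,98): row=0b11101001, col=0b1100010, row AND col = 0b1100000 = 96; 96 != 98 -> empty
(22,15): row=0b10110, col=0b1111, row AND col = 0b110 = 6; 6 != 15 -> empty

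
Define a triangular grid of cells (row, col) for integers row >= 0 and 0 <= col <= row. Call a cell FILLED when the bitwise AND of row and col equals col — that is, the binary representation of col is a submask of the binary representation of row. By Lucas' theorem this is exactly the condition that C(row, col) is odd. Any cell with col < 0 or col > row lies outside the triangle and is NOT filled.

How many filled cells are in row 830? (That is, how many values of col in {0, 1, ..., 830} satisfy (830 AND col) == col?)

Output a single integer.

Answer: 128

Derivation:
830 in binary = 1100111110
popcount(830) = number of 1-bits in 1100111110 = 7
A col c satisfies (830 AND c) == c iff every set bit of c is also set in 830; each of the 7 set bits of 830 can independently be on or off in c.
count = 2^7 = 128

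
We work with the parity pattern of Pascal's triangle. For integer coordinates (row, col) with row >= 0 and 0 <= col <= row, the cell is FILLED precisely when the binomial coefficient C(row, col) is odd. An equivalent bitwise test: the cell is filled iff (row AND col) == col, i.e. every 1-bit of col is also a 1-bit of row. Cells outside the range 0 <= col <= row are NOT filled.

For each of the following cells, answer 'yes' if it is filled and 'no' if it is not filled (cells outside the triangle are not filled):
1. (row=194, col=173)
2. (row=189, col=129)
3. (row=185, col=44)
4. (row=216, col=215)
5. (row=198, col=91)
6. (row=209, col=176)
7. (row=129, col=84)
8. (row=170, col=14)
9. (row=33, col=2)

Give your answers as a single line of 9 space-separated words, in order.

(194,173): row=0b11000010, col=0b10101101, row AND col = 0b10000000 = 128; 128 != 173 -> empty
(189,129): row=0b10111101, col=0b10000001, row AND col = 0b10000001 = 129; 129 == 129 -> filled
(185,44): row=0b10111001, col=0b101100, row AND col = 0b101000 = 40; 40 != 44 -> empty
(216,215): row=0b11011000, col=0b11010111, row AND col = 0b11010000 = 208; 208 != 215 -> empty
(198,91): row=0b11000110, col=0b1011011, row AND col = 0b1000010 = 66; 66 != 91 -> empty
(209,176): row=0b11010001, col=0b10110000, row AND col = 0b10010000 = 144; 144 != 176 -> empty
(129,84): row=0b10000001, col=0b1010100, row AND col = 0b0 = 0; 0 != 84 -> empty
(170,14): row=0b10101010, col=0b1110, row AND col = 0b1010 = 10; 10 != 14 -> empty
(33,2): row=0b100001, col=0b10, row AND col = 0b0 = 0; 0 != 2 -> empty

Answer: no yes no no no no no no no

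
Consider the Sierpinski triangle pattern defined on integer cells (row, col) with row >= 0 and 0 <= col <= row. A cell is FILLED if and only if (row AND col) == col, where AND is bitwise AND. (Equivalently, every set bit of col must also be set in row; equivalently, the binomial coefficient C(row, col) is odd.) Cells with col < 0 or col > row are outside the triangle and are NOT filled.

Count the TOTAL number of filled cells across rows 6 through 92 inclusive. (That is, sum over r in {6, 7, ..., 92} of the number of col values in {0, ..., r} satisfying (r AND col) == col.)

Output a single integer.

r6=110 pc2: +4 =4
r7=111 pc3: +8 =12
r8=1000 pc1: +2 =14
r9=1001 pc2: +4 =18
r10=1010 pc2: +4 =22
r11=1011 pc3: +8 =30
r12=1100 pc2: +4 =34
r13=1101 pc3: +8 =42
r14=1110 pc3: +8 =50
r15=1111 pc4: +16 =66
r16=10000 pc1: +2 =68
r17=10001 pc2: +4 =72
r18=10010 pc2: +4 =76
r19=10011 pc3: +8 =84
r20=10100 pc2: +4 =88
r21=10101 pc3: +8 =96
r22=10110 pc3: +8 =104
r23=10111 pc4: +16 =120
r24=11000 pc2: +4 =124
r25=11001 pc3: +8 =132
r26=11010 pc3: +8 =140
r27=11011 pc4: +16 =156
r28=11100 pc3: +8 =164
r29=11101 pc4: +16 =180
r30=11110 pc4: +16 =196
r31=11111 pc5: +32 =228
r32=100000 pc1: +2 =230
r33=100001 pc2: +4 =234
r34=100010 pc2: +4 =238
r35=100011 pc3: +8 =246
r36=100100 pc2: +4 =250
r37=100101 pc3: +8 =258
r38=100110 pc3: +8 =266
r39=100111 pc4: +16 =282
r40=101000 pc2: +4 =286
r41=101001 pc3: +8 =294
r42=101010 pc3: +8 =302
r43=101011 pc4: +16 =318
r44=101100 pc3: +8 =326
r45=101101 pc4: +16 =342
r46=101110 pc4: +16 =358
r47=101111 pc5: +32 =390
r48=110000 pc2: +4 =394
r49=110001 pc3: +8 =402
r50=110010 pc3: +8 =410
r51=110011 pc4: +16 =426
r52=110100 pc3: +8 =434
r53=110101 pc4: +16 =450
r54=110110 pc4: +16 =466
r55=110111 pc5: +32 =498
r56=111000 pc3: +8 =506
r57=111001 pc4: +16 =522
r58=111010 pc4: +16 =538
r59=111011 pc5: +32 =570
r60=111100 pc4: +16 =586
r61=111101 pc5: +32 =618
r62=111110 pc5: +32 =650
r63=111111 pc6: +64 =714
r64=1000000 pc1: +2 =716
r65=1000001 pc2: +4 =720
r66=1000010 pc2: +4 =724
r67=1000011 pc3: +8 =732
r68=1000100 pc2: +4 =736
r69=1000101 pc3: +8 =744
r70=1000110 pc3: +8 =752
r71=1000111 pc4: +16 =768
r72=1001000 pc2: +4 =772
r73=1001001 pc3: +8 =780
r74=1001010 pc3: +8 =788
r75=1001011 pc4: +16 =804
r76=1001100 pc3: +8 =812
r77=1001101 pc4: +16 =828
r78=1001110 pc4: +16 =844
r79=1001111 pc5: +32 =876
r80=1010000 pc2: +4 =880
r81=1010001 pc3: +8 =888
r82=1010010 pc3: +8 =896
r83=1010011 pc4: +16 =912
r84=1010100 pc3: +8 =920
r85=1010101 pc4: +16 =936
r86=1010110 pc4: +16 =952
r87=1010111 pc5: +32 =984
r88=1011000 pc3: +8 =992
r89=1011001 pc4: +16 =1008
r90=1011010 pc4: +16 =1024
r91=1011011 pc5: +32 =1056
r92=1011100 pc4: +16 =1072

Answer: 1072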